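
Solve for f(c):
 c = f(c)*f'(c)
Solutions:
 f(c) = -sqrt(C1 + c^2)
 f(c) = sqrt(C1 + c^2)


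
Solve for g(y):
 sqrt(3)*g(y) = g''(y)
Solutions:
 g(y) = C1*exp(-3^(1/4)*y) + C2*exp(3^(1/4)*y)


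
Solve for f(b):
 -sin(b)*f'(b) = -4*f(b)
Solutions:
 f(b) = C1*(cos(b)^2 - 2*cos(b) + 1)/(cos(b)^2 + 2*cos(b) + 1)


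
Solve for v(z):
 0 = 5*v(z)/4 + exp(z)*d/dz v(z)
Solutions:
 v(z) = C1*exp(5*exp(-z)/4)


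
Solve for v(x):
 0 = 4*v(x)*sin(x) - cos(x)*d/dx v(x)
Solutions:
 v(x) = C1/cos(x)^4


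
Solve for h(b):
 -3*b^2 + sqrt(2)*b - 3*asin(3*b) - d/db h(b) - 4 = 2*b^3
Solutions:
 h(b) = C1 - b^4/2 - b^3 + sqrt(2)*b^2/2 - 3*b*asin(3*b) - 4*b - sqrt(1 - 9*b^2)


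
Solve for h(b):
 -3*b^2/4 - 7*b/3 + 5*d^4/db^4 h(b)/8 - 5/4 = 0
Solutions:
 h(b) = C1 + C2*b + C3*b^2 + C4*b^3 + b^6/300 + 7*b^5/225 + b^4/12


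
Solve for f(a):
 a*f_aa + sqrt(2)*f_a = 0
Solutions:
 f(a) = C1 + C2*a^(1 - sqrt(2))


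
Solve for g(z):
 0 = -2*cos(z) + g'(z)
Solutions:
 g(z) = C1 + 2*sin(z)


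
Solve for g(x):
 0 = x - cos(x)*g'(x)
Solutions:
 g(x) = C1 + Integral(x/cos(x), x)


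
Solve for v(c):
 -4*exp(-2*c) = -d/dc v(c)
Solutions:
 v(c) = C1 - 2*exp(-2*c)


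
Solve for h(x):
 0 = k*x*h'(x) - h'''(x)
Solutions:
 h(x) = C1 + Integral(C2*airyai(k^(1/3)*x) + C3*airybi(k^(1/3)*x), x)


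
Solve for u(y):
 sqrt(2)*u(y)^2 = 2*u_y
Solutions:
 u(y) = -2/(C1 + sqrt(2)*y)


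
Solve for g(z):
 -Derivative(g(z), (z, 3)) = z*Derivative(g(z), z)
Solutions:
 g(z) = C1 + Integral(C2*airyai(-z) + C3*airybi(-z), z)


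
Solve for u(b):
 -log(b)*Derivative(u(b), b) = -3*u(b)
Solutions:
 u(b) = C1*exp(3*li(b))


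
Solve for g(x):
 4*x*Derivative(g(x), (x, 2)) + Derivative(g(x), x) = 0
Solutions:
 g(x) = C1 + C2*x^(3/4)


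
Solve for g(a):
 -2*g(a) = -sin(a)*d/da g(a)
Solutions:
 g(a) = C1*(cos(a) - 1)/(cos(a) + 1)


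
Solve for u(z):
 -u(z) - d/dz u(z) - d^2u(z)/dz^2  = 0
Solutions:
 u(z) = (C1*sin(sqrt(3)*z/2) + C2*cos(sqrt(3)*z/2))*exp(-z/2)


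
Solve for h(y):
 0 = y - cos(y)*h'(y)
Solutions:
 h(y) = C1 + Integral(y/cos(y), y)


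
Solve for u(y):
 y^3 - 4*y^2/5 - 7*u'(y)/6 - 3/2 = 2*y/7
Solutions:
 u(y) = C1 + 3*y^4/14 - 8*y^3/35 - 6*y^2/49 - 9*y/7


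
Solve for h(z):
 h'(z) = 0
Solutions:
 h(z) = C1


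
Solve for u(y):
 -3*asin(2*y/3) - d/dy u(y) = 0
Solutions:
 u(y) = C1 - 3*y*asin(2*y/3) - 3*sqrt(9 - 4*y^2)/2


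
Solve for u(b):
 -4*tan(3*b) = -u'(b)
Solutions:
 u(b) = C1 - 4*log(cos(3*b))/3


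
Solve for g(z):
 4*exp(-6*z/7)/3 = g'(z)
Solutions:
 g(z) = C1 - 14*exp(-6*z/7)/9


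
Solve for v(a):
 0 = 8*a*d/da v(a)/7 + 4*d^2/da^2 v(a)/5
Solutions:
 v(a) = C1 + C2*erf(sqrt(35)*a/7)


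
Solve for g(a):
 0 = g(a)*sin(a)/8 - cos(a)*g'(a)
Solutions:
 g(a) = C1/cos(a)^(1/8)


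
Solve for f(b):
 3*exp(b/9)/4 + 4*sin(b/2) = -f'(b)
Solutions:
 f(b) = C1 - 27*exp(b/9)/4 + 8*cos(b/2)


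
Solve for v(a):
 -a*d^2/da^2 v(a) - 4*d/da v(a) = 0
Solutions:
 v(a) = C1 + C2/a^3


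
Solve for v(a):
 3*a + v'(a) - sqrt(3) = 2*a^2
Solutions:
 v(a) = C1 + 2*a^3/3 - 3*a^2/2 + sqrt(3)*a


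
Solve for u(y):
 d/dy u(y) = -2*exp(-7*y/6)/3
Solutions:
 u(y) = C1 + 4*exp(-7*y/6)/7


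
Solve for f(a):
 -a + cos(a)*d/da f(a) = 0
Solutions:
 f(a) = C1 + Integral(a/cos(a), a)


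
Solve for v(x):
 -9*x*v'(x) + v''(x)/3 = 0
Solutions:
 v(x) = C1 + C2*erfi(3*sqrt(6)*x/2)


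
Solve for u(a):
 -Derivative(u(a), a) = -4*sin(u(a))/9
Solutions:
 -4*a/9 + log(cos(u(a)) - 1)/2 - log(cos(u(a)) + 1)/2 = C1


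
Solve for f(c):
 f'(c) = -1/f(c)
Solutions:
 f(c) = -sqrt(C1 - 2*c)
 f(c) = sqrt(C1 - 2*c)


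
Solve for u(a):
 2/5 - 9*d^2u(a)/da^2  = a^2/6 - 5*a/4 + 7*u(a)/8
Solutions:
 u(a) = C1*sin(sqrt(14)*a/12) + C2*cos(sqrt(14)*a/12) - 4*a^2/21 + 10*a/7 + 1072/245


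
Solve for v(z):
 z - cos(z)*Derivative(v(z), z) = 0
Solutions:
 v(z) = C1 + Integral(z/cos(z), z)


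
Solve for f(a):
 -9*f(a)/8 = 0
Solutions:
 f(a) = 0


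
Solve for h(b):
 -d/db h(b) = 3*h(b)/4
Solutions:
 h(b) = C1*exp(-3*b/4)


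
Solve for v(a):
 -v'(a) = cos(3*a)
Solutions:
 v(a) = C1 - sin(3*a)/3


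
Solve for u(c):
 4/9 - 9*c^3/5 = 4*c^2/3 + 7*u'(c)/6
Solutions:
 u(c) = C1 - 27*c^4/70 - 8*c^3/21 + 8*c/21


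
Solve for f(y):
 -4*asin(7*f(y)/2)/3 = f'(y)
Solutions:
 Integral(1/asin(7*_y/2), (_y, f(y))) = C1 - 4*y/3


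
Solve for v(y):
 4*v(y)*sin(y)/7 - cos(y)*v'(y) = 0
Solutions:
 v(y) = C1/cos(y)^(4/7)


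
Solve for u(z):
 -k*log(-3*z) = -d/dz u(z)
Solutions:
 u(z) = C1 + k*z*log(-z) + k*z*(-1 + log(3))


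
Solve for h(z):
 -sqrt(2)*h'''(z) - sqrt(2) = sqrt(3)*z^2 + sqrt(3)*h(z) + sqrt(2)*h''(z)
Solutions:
 h(z) = C1*exp(z*(-2 + (1 + 27*sqrt(6)/4 + sqrt(-4 + (4 + 27*sqrt(6))^2/4)/2)^(-1/3) + (1 + 27*sqrt(6)/4 + sqrt(-4 + (4 + 27*sqrt(6))^2/4)/2)^(1/3))/6)*sin(sqrt(3)*z*(-(1 + 27*sqrt(6)/4 + sqrt(-4 + (2 + 27*sqrt(6)/2)^2)/2)^(1/3) + (1 + 27*sqrt(6)/4 + sqrt(-4 + (2 + 27*sqrt(6)/2)^2)/2)^(-1/3))/6) + C2*exp(z*(-2 + (1 + 27*sqrt(6)/4 + sqrt(-4 + (4 + 27*sqrt(6))^2/4)/2)^(-1/3) + (1 + 27*sqrt(6)/4 + sqrt(-4 + (4 + 27*sqrt(6))^2/4)/2)^(1/3))/6)*cos(sqrt(3)*z*(-(1 + 27*sqrt(6)/4 + sqrt(-4 + (2 + 27*sqrt(6)/2)^2)/2)^(1/3) + (1 + 27*sqrt(6)/4 + sqrt(-4 + (2 + 27*sqrt(6)/2)^2)/2)^(-1/3))/6) + C3*exp(-z*((1 + 27*sqrt(6)/4 + sqrt(-4 + (4 + 27*sqrt(6))^2/4)/2)^(-1/3) + 1 + (1 + 27*sqrt(6)/4 + sqrt(-4 + (4 + 27*sqrt(6))^2/4)/2)^(1/3))/3) - z^2 + sqrt(6)/3


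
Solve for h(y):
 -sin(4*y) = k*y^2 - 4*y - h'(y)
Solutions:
 h(y) = C1 + k*y^3/3 - 2*y^2 - cos(4*y)/4


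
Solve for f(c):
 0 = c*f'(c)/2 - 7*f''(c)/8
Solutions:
 f(c) = C1 + C2*erfi(sqrt(14)*c/7)


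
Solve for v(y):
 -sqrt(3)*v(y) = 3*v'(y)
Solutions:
 v(y) = C1*exp(-sqrt(3)*y/3)


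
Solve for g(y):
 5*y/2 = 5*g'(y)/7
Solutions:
 g(y) = C1 + 7*y^2/4


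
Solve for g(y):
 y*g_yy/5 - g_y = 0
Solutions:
 g(y) = C1 + C2*y^6


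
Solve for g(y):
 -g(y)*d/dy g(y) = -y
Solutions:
 g(y) = -sqrt(C1 + y^2)
 g(y) = sqrt(C1 + y^2)


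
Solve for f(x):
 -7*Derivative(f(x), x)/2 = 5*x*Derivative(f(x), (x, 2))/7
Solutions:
 f(x) = C1 + C2/x^(39/10)


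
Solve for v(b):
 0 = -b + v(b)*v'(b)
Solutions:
 v(b) = -sqrt(C1 + b^2)
 v(b) = sqrt(C1 + b^2)


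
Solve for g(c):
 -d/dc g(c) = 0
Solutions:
 g(c) = C1


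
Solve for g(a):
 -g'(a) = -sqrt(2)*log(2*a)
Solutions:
 g(a) = C1 + sqrt(2)*a*log(a) - sqrt(2)*a + sqrt(2)*a*log(2)


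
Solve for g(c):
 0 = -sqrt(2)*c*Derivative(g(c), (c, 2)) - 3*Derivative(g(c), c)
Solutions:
 g(c) = C1 + C2*c^(1 - 3*sqrt(2)/2)


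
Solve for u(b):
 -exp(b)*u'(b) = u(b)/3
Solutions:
 u(b) = C1*exp(exp(-b)/3)


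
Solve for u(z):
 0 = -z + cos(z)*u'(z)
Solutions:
 u(z) = C1 + Integral(z/cos(z), z)


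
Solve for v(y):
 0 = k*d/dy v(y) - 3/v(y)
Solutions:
 v(y) = -sqrt(C1 + 6*y/k)
 v(y) = sqrt(C1 + 6*y/k)


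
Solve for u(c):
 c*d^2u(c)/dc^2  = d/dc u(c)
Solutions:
 u(c) = C1 + C2*c^2


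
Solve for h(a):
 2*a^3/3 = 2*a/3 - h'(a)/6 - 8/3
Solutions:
 h(a) = C1 - a^4 + 2*a^2 - 16*a


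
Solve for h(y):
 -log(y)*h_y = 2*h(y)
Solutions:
 h(y) = C1*exp(-2*li(y))


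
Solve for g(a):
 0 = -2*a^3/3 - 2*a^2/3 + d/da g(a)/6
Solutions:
 g(a) = C1 + a^4 + 4*a^3/3


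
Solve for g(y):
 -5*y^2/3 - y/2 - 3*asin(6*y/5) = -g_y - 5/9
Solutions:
 g(y) = C1 + 5*y^3/9 + y^2/4 + 3*y*asin(6*y/5) - 5*y/9 + sqrt(25 - 36*y^2)/2


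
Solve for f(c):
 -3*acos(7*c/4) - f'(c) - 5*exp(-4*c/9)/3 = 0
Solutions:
 f(c) = C1 - 3*c*acos(7*c/4) + 3*sqrt(16 - 49*c^2)/7 + 15*exp(-4*c/9)/4


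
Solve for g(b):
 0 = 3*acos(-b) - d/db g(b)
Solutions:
 g(b) = C1 + 3*b*acos(-b) + 3*sqrt(1 - b^2)


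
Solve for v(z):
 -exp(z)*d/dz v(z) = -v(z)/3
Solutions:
 v(z) = C1*exp(-exp(-z)/3)


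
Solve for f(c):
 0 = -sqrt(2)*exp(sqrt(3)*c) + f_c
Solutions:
 f(c) = C1 + sqrt(6)*exp(sqrt(3)*c)/3


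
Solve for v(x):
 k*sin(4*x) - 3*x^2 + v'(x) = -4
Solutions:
 v(x) = C1 + k*cos(4*x)/4 + x^3 - 4*x


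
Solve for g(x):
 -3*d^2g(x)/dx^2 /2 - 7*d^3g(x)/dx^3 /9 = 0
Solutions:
 g(x) = C1 + C2*x + C3*exp(-27*x/14)


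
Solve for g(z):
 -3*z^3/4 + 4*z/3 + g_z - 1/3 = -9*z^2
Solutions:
 g(z) = C1 + 3*z^4/16 - 3*z^3 - 2*z^2/3 + z/3


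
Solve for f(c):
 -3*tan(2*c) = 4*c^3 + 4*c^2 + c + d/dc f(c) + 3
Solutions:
 f(c) = C1 - c^4 - 4*c^3/3 - c^2/2 - 3*c + 3*log(cos(2*c))/2


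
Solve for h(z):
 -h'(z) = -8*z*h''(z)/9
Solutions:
 h(z) = C1 + C2*z^(17/8)


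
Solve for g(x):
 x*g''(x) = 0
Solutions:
 g(x) = C1 + C2*x


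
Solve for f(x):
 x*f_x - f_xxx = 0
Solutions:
 f(x) = C1 + Integral(C2*airyai(x) + C3*airybi(x), x)


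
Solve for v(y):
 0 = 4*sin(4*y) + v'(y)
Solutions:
 v(y) = C1 + cos(4*y)


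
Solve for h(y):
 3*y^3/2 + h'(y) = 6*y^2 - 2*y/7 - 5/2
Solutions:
 h(y) = C1 - 3*y^4/8 + 2*y^3 - y^2/7 - 5*y/2


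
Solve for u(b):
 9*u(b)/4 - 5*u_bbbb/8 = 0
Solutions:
 u(b) = C1*exp(-2^(1/4)*sqrt(3)*5^(3/4)*b/5) + C2*exp(2^(1/4)*sqrt(3)*5^(3/4)*b/5) + C3*sin(2^(1/4)*sqrt(3)*5^(3/4)*b/5) + C4*cos(2^(1/4)*sqrt(3)*5^(3/4)*b/5)


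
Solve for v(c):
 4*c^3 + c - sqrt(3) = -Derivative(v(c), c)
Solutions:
 v(c) = C1 - c^4 - c^2/2 + sqrt(3)*c


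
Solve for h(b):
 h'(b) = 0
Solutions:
 h(b) = C1


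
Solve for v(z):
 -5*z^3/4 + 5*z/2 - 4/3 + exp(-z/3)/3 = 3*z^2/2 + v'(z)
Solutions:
 v(z) = C1 - 5*z^4/16 - z^3/2 + 5*z^2/4 - 4*z/3 - 1/exp(z)^(1/3)


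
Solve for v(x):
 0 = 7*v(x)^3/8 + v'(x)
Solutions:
 v(x) = -2*sqrt(-1/(C1 - 7*x))
 v(x) = 2*sqrt(-1/(C1 - 7*x))


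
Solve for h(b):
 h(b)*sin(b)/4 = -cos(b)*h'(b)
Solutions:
 h(b) = C1*cos(b)^(1/4)


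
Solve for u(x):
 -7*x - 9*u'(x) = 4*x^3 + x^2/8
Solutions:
 u(x) = C1 - x^4/9 - x^3/216 - 7*x^2/18


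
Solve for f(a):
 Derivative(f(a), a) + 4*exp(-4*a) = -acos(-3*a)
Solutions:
 f(a) = C1 - a*acos(-3*a) - sqrt(1 - 9*a^2)/3 + exp(-4*a)


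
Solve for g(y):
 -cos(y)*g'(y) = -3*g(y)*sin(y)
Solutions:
 g(y) = C1/cos(y)^3


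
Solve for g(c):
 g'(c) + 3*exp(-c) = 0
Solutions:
 g(c) = C1 + 3*exp(-c)


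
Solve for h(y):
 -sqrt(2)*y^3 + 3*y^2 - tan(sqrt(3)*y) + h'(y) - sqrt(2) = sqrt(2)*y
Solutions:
 h(y) = C1 + sqrt(2)*y^4/4 - y^3 + sqrt(2)*y^2/2 + sqrt(2)*y - sqrt(3)*log(cos(sqrt(3)*y))/3


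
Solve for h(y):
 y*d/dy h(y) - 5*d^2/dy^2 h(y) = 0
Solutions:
 h(y) = C1 + C2*erfi(sqrt(10)*y/10)


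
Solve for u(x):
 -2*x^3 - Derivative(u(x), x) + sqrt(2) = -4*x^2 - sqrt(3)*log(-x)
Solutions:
 u(x) = C1 - x^4/2 + 4*x^3/3 + sqrt(3)*x*log(-x) + x*(-sqrt(3) + sqrt(2))


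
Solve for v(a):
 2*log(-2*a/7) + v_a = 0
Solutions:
 v(a) = C1 - 2*a*log(-a) + 2*a*(-log(2) + 1 + log(7))


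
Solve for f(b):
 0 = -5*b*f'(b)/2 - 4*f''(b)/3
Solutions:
 f(b) = C1 + C2*erf(sqrt(15)*b/4)


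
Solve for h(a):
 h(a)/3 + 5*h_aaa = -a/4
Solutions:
 h(a) = C3*exp(-15^(2/3)*a/15) - 3*a/4 + (C1*sin(3^(1/6)*5^(2/3)*a/10) + C2*cos(3^(1/6)*5^(2/3)*a/10))*exp(15^(2/3)*a/30)


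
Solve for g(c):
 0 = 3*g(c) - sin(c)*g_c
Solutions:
 g(c) = C1*(cos(c) - 1)^(3/2)/(cos(c) + 1)^(3/2)


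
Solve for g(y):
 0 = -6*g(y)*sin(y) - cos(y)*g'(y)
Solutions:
 g(y) = C1*cos(y)^6


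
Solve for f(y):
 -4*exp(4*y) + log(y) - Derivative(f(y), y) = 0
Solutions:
 f(y) = C1 + y*log(y) - y - exp(4*y)


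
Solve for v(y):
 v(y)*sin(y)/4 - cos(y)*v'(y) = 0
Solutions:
 v(y) = C1/cos(y)^(1/4)


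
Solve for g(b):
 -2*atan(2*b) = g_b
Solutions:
 g(b) = C1 - 2*b*atan(2*b) + log(4*b^2 + 1)/2


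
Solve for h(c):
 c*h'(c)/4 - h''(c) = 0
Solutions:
 h(c) = C1 + C2*erfi(sqrt(2)*c/4)


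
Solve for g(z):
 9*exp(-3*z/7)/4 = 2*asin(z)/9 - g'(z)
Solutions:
 g(z) = C1 + 2*z*asin(z)/9 + 2*sqrt(1 - z^2)/9 + 21*exp(-3*z/7)/4


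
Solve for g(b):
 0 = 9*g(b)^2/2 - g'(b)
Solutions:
 g(b) = -2/(C1 + 9*b)


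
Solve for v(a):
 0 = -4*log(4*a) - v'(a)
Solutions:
 v(a) = C1 - 4*a*log(a) - a*log(256) + 4*a


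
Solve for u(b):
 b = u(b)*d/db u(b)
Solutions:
 u(b) = -sqrt(C1 + b^2)
 u(b) = sqrt(C1 + b^2)


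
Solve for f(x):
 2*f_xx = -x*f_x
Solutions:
 f(x) = C1 + C2*erf(x/2)


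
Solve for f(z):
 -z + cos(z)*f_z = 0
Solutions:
 f(z) = C1 + Integral(z/cos(z), z)


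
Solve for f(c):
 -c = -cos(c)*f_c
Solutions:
 f(c) = C1 + Integral(c/cos(c), c)


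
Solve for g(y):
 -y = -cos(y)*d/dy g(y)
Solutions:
 g(y) = C1 + Integral(y/cos(y), y)


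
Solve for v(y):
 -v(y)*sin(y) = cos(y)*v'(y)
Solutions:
 v(y) = C1*cos(y)


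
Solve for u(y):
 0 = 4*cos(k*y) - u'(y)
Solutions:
 u(y) = C1 + 4*sin(k*y)/k


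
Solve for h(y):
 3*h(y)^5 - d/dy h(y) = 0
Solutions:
 h(y) = -(-1/(C1 + 12*y))^(1/4)
 h(y) = (-1/(C1 + 12*y))^(1/4)
 h(y) = -I*(-1/(C1 + 12*y))^(1/4)
 h(y) = I*(-1/(C1 + 12*y))^(1/4)


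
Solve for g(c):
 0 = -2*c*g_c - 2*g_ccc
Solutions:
 g(c) = C1 + Integral(C2*airyai(-c) + C3*airybi(-c), c)


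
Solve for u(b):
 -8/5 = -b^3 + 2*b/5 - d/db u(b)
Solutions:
 u(b) = C1 - b^4/4 + b^2/5 + 8*b/5


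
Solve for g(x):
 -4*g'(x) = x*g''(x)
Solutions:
 g(x) = C1 + C2/x^3


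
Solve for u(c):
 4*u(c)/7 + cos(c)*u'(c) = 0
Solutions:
 u(c) = C1*(sin(c) - 1)^(2/7)/(sin(c) + 1)^(2/7)


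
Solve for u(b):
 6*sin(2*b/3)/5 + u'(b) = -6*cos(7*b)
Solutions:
 u(b) = C1 - 6*sin(7*b)/7 + 9*cos(2*b/3)/5


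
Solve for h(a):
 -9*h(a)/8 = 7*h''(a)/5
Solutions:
 h(a) = C1*sin(3*sqrt(70)*a/28) + C2*cos(3*sqrt(70)*a/28)


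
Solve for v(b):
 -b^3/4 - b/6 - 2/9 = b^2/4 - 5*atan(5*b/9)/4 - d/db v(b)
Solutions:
 v(b) = C1 + b^4/16 + b^3/12 + b^2/12 - 5*b*atan(5*b/9)/4 + 2*b/9 + 9*log(25*b^2 + 81)/8


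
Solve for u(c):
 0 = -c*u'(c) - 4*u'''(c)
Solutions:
 u(c) = C1 + Integral(C2*airyai(-2^(1/3)*c/2) + C3*airybi(-2^(1/3)*c/2), c)


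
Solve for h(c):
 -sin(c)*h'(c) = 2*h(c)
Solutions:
 h(c) = C1*(cos(c) + 1)/(cos(c) - 1)


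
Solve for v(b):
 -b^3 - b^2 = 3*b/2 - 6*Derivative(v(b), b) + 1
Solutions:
 v(b) = C1 + b^4/24 + b^3/18 + b^2/8 + b/6


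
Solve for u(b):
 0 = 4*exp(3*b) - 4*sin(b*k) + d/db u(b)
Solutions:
 u(b) = C1 - 4*exp(3*b)/3 - 4*cos(b*k)/k


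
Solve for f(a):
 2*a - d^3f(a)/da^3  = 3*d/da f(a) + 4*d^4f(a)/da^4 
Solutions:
 f(a) = C1 + C4*exp(-a) + a^2/3 + (C2*sin(sqrt(39)*a/8) + C3*cos(sqrt(39)*a/8))*exp(3*a/8)


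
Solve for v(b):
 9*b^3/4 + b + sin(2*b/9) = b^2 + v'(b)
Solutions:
 v(b) = C1 + 9*b^4/16 - b^3/3 + b^2/2 - 9*cos(2*b/9)/2


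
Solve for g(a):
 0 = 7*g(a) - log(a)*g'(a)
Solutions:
 g(a) = C1*exp(7*li(a))


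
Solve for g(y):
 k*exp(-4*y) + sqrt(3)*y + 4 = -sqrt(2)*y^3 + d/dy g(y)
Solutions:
 g(y) = C1 - k*exp(-4*y)/4 + sqrt(2)*y^4/4 + sqrt(3)*y^2/2 + 4*y


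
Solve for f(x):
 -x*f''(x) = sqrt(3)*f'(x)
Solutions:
 f(x) = C1 + C2*x^(1 - sqrt(3))


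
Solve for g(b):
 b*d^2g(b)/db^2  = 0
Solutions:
 g(b) = C1 + C2*b


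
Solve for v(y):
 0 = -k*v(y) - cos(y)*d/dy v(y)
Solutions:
 v(y) = C1*exp(k*(log(sin(y) - 1) - log(sin(y) + 1))/2)


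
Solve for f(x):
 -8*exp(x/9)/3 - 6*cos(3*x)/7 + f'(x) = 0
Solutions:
 f(x) = C1 + 24*exp(x/9) + 2*sin(3*x)/7


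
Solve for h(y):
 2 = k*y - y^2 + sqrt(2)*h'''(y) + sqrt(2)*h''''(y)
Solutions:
 h(y) = C1 + C2*y + C3*y^2 + C4*exp(-y) + sqrt(2)*y^5/120 + sqrt(2)*y^4*(-k - 2)/48 + sqrt(2)*y^3*(k + 4)/12


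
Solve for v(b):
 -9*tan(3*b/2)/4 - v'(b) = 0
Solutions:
 v(b) = C1 + 3*log(cos(3*b/2))/2


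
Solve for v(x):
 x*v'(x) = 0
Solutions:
 v(x) = C1


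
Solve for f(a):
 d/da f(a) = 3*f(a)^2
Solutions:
 f(a) = -1/(C1 + 3*a)


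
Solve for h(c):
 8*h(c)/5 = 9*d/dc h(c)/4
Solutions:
 h(c) = C1*exp(32*c/45)


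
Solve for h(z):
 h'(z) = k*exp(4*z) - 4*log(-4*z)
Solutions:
 h(z) = C1 + k*exp(4*z)/4 - 4*z*log(-z) + 4*z*(1 - 2*log(2))


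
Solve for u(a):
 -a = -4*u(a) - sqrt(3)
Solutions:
 u(a) = a/4 - sqrt(3)/4


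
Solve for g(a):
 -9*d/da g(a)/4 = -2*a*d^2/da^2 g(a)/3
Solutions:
 g(a) = C1 + C2*a^(35/8)


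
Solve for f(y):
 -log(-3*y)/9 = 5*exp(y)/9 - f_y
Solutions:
 f(y) = C1 + y*log(-y)/9 + y*(-1 + log(3))/9 + 5*exp(y)/9


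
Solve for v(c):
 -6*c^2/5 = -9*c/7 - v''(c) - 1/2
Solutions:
 v(c) = C1 + C2*c + c^4/10 - 3*c^3/14 - c^2/4


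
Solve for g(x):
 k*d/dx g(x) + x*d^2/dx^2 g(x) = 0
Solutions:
 g(x) = C1 + x^(1 - re(k))*(C2*sin(log(x)*Abs(im(k))) + C3*cos(log(x)*im(k)))


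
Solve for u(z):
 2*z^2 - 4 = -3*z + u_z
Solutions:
 u(z) = C1 + 2*z^3/3 + 3*z^2/2 - 4*z


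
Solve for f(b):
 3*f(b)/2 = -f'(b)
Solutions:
 f(b) = C1*exp(-3*b/2)


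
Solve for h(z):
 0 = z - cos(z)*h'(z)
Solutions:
 h(z) = C1 + Integral(z/cos(z), z)


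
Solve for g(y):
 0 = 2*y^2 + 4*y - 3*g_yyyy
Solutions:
 g(y) = C1 + C2*y + C3*y^2 + C4*y^3 + y^6/540 + y^5/90


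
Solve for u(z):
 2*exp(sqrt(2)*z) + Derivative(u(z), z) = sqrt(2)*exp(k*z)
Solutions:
 u(z) = C1 - sqrt(2)*exp(sqrt(2)*z) + sqrt(2)*exp(k*z)/k


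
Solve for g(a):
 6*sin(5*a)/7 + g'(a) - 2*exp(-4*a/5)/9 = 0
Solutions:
 g(a) = C1 + 6*cos(5*a)/35 - 5*exp(-4*a/5)/18


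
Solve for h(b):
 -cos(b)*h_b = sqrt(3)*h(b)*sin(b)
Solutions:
 h(b) = C1*cos(b)^(sqrt(3))


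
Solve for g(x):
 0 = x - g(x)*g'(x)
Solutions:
 g(x) = -sqrt(C1 + x^2)
 g(x) = sqrt(C1 + x^2)


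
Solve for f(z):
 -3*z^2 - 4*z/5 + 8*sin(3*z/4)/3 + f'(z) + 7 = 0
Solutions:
 f(z) = C1 + z^3 + 2*z^2/5 - 7*z + 32*cos(3*z/4)/9


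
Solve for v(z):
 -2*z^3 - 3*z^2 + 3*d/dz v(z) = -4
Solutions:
 v(z) = C1 + z^4/6 + z^3/3 - 4*z/3


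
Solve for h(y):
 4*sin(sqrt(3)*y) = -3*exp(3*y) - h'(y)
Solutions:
 h(y) = C1 - exp(3*y) + 4*sqrt(3)*cos(sqrt(3)*y)/3


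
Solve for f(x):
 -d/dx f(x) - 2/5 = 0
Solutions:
 f(x) = C1 - 2*x/5


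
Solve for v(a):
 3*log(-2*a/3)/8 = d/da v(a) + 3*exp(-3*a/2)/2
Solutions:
 v(a) = C1 + 3*a*log(-a)/8 + 3*a*(-log(3) - 1 + log(2))/8 + exp(-3*a/2)


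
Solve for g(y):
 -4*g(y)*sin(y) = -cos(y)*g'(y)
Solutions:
 g(y) = C1/cos(y)^4


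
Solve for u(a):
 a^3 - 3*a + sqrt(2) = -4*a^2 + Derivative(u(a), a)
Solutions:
 u(a) = C1 + a^4/4 + 4*a^3/3 - 3*a^2/2 + sqrt(2)*a


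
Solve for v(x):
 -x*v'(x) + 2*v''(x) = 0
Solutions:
 v(x) = C1 + C2*erfi(x/2)


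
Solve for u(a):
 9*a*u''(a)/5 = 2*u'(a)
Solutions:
 u(a) = C1 + C2*a^(19/9)


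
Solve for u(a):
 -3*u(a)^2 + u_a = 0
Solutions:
 u(a) = -1/(C1 + 3*a)


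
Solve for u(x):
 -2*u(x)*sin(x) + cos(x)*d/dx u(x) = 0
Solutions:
 u(x) = C1/cos(x)^2


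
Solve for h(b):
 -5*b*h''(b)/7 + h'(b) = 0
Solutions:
 h(b) = C1 + C2*b^(12/5)


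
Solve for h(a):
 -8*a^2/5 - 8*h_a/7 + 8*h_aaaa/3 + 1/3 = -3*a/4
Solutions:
 h(a) = C1 + C4*exp(3^(1/3)*7^(2/3)*a/7) - 7*a^3/15 + 21*a^2/64 + 7*a/24 + (C2*sin(3^(5/6)*7^(2/3)*a/14) + C3*cos(3^(5/6)*7^(2/3)*a/14))*exp(-3^(1/3)*7^(2/3)*a/14)


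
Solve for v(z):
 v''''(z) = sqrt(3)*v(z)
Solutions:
 v(z) = C1*exp(-3^(1/8)*z) + C2*exp(3^(1/8)*z) + C3*sin(3^(1/8)*z) + C4*cos(3^(1/8)*z)


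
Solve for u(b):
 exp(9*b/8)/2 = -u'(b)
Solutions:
 u(b) = C1 - 4*exp(9*b/8)/9


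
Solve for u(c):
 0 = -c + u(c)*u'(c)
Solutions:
 u(c) = -sqrt(C1 + c^2)
 u(c) = sqrt(C1 + c^2)


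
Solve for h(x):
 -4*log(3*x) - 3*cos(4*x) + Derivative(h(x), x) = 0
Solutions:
 h(x) = C1 + 4*x*log(x) - 4*x + 4*x*log(3) + 3*sin(4*x)/4


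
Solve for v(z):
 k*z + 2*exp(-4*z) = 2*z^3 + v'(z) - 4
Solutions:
 v(z) = C1 + k*z^2/2 - z^4/2 + 4*z - exp(-4*z)/2


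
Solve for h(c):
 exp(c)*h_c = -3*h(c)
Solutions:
 h(c) = C1*exp(3*exp(-c))


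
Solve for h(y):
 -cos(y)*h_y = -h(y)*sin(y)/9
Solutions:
 h(y) = C1/cos(y)^(1/9)


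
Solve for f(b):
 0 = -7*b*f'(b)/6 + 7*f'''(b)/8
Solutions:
 f(b) = C1 + Integral(C2*airyai(6^(2/3)*b/3) + C3*airybi(6^(2/3)*b/3), b)


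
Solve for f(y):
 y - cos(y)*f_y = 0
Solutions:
 f(y) = C1 + Integral(y/cos(y), y)


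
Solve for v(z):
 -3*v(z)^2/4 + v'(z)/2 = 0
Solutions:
 v(z) = -2/(C1 + 3*z)


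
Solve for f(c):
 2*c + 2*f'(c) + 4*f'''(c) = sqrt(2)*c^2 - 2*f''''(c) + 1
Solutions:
 f(c) = C1 + C2*exp(c*(-8 + 8*2^(1/3)/(3*sqrt(177) + 43)^(1/3) + 2^(2/3)*(3*sqrt(177) + 43)^(1/3))/12)*sin(2^(1/3)*sqrt(3)*c*(-2^(1/3)*(3*sqrt(177) + 43)^(1/3) + 8/(3*sqrt(177) + 43)^(1/3))/12) + C3*exp(c*(-8 + 8*2^(1/3)/(3*sqrt(177) + 43)^(1/3) + 2^(2/3)*(3*sqrt(177) + 43)^(1/3))/12)*cos(2^(1/3)*sqrt(3)*c*(-2^(1/3)*(3*sqrt(177) + 43)^(1/3) + 8/(3*sqrt(177) + 43)^(1/3))/12) + C4*exp(-c*(8*2^(1/3)/(3*sqrt(177) + 43)^(1/3) + 4 + 2^(2/3)*(3*sqrt(177) + 43)^(1/3))/6) + sqrt(2)*c^3/6 - c^2/2 - 2*sqrt(2)*c + c/2


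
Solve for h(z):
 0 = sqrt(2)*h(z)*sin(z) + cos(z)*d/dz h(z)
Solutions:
 h(z) = C1*cos(z)^(sqrt(2))


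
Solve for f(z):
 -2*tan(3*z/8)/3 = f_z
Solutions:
 f(z) = C1 + 16*log(cos(3*z/8))/9


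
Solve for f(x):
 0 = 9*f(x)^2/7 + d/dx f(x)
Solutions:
 f(x) = 7/(C1 + 9*x)


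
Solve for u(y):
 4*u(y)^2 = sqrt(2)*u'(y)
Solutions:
 u(y) = -1/(C1 + 2*sqrt(2)*y)


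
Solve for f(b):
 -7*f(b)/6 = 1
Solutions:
 f(b) = -6/7


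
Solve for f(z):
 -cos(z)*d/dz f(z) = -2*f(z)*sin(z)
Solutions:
 f(z) = C1/cos(z)^2


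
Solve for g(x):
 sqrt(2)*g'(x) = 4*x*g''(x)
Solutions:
 g(x) = C1 + C2*x^(sqrt(2)/4 + 1)


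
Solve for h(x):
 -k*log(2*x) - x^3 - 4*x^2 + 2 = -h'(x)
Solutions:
 h(x) = C1 + k*x*log(x) - k*x + k*x*log(2) + x^4/4 + 4*x^3/3 - 2*x


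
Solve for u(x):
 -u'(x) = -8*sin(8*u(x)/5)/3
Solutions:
 -8*x/3 + 5*log(cos(8*u(x)/5) - 1)/16 - 5*log(cos(8*u(x)/5) + 1)/16 = C1


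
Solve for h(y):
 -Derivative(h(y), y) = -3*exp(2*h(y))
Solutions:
 h(y) = log(-sqrt(-1/(C1 + 3*y))) - log(2)/2
 h(y) = log(-1/(C1 + 3*y))/2 - log(2)/2


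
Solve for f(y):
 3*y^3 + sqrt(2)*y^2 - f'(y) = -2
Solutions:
 f(y) = C1 + 3*y^4/4 + sqrt(2)*y^3/3 + 2*y


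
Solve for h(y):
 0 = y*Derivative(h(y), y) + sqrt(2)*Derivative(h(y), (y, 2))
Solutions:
 h(y) = C1 + C2*erf(2^(1/4)*y/2)


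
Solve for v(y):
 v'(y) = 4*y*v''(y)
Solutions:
 v(y) = C1 + C2*y^(5/4)


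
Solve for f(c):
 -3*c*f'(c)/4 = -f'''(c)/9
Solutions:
 f(c) = C1 + Integral(C2*airyai(3*2^(1/3)*c/2) + C3*airybi(3*2^(1/3)*c/2), c)


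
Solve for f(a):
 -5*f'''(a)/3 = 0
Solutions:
 f(a) = C1 + C2*a + C3*a^2


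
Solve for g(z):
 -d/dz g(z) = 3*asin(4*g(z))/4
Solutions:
 Integral(1/asin(4*_y), (_y, g(z))) = C1 - 3*z/4


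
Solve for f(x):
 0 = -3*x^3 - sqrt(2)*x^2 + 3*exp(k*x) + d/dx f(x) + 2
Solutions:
 f(x) = C1 + 3*x^4/4 + sqrt(2)*x^3/3 - 2*x - 3*exp(k*x)/k


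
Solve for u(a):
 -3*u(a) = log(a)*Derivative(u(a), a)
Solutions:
 u(a) = C1*exp(-3*li(a))


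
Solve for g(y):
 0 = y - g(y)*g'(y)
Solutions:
 g(y) = -sqrt(C1 + y^2)
 g(y) = sqrt(C1 + y^2)


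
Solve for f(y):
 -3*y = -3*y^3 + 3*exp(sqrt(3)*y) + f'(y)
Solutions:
 f(y) = C1 + 3*y^4/4 - 3*y^2/2 - sqrt(3)*exp(sqrt(3)*y)


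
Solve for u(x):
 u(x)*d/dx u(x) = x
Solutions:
 u(x) = -sqrt(C1 + x^2)
 u(x) = sqrt(C1 + x^2)


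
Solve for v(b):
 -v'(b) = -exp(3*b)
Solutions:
 v(b) = C1 + exp(3*b)/3


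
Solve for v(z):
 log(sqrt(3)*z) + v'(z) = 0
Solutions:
 v(z) = C1 - z*log(z) - z*log(3)/2 + z


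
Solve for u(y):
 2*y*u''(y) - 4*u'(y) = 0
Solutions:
 u(y) = C1 + C2*y^3


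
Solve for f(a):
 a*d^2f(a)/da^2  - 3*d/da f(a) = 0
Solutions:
 f(a) = C1 + C2*a^4


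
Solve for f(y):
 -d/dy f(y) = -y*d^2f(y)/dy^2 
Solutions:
 f(y) = C1 + C2*y^2


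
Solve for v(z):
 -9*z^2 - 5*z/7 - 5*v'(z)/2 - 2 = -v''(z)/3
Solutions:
 v(z) = C1 + C2*exp(15*z/2) - 6*z^3/5 - 109*z^2/175 - 2536*z/2625


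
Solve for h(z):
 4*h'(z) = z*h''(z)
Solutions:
 h(z) = C1 + C2*z^5


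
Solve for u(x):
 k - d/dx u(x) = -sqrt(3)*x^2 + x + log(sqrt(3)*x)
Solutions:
 u(x) = C1 + k*x + sqrt(3)*x^3/3 - x^2/2 - x*log(x) - x*log(3)/2 + x


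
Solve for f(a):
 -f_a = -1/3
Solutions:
 f(a) = C1 + a/3


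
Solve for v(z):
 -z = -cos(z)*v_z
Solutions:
 v(z) = C1 + Integral(z/cos(z), z)


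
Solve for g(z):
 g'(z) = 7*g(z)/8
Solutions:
 g(z) = C1*exp(7*z/8)


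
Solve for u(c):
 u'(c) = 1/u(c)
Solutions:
 u(c) = -sqrt(C1 + 2*c)
 u(c) = sqrt(C1 + 2*c)


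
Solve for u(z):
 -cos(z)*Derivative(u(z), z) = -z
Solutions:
 u(z) = C1 + Integral(z/cos(z), z)


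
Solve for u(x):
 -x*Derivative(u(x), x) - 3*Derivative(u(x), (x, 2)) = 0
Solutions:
 u(x) = C1 + C2*erf(sqrt(6)*x/6)


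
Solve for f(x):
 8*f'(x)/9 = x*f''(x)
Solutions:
 f(x) = C1 + C2*x^(17/9)


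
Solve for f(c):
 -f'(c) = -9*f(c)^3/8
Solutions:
 f(c) = -2*sqrt(-1/(C1 + 9*c))
 f(c) = 2*sqrt(-1/(C1 + 9*c))


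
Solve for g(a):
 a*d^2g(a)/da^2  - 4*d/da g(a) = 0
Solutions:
 g(a) = C1 + C2*a^5


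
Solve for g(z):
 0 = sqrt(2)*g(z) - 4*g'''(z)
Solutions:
 g(z) = C3*exp(sqrt(2)*z/2) + (C1*sin(sqrt(6)*z/4) + C2*cos(sqrt(6)*z/4))*exp(-sqrt(2)*z/4)


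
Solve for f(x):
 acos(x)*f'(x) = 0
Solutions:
 f(x) = C1


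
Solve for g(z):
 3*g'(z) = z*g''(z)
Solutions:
 g(z) = C1 + C2*z^4


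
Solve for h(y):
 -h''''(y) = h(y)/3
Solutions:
 h(y) = (C1*sin(sqrt(2)*3^(3/4)*y/6) + C2*cos(sqrt(2)*3^(3/4)*y/6))*exp(-sqrt(2)*3^(3/4)*y/6) + (C3*sin(sqrt(2)*3^(3/4)*y/6) + C4*cos(sqrt(2)*3^(3/4)*y/6))*exp(sqrt(2)*3^(3/4)*y/6)


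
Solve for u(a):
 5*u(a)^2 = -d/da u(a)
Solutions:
 u(a) = 1/(C1 + 5*a)


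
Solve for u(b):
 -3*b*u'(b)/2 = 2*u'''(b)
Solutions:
 u(b) = C1 + Integral(C2*airyai(-6^(1/3)*b/2) + C3*airybi(-6^(1/3)*b/2), b)


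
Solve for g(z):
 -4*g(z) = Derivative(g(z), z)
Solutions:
 g(z) = C1*exp(-4*z)


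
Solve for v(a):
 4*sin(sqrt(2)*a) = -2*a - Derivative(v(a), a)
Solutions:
 v(a) = C1 - a^2 + 2*sqrt(2)*cos(sqrt(2)*a)


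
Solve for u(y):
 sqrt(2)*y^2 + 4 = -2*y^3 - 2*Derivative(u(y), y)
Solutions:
 u(y) = C1 - y^4/4 - sqrt(2)*y^3/6 - 2*y


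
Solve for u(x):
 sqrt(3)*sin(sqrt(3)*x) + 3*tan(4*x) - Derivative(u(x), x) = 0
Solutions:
 u(x) = C1 - 3*log(cos(4*x))/4 - cos(sqrt(3)*x)


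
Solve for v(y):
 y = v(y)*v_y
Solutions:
 v(y) = -sqrt(C1 + y^2)
 v(y) = sqrt(C1 + y^2)


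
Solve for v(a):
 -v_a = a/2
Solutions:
 v(a) = C1 - a^2/4


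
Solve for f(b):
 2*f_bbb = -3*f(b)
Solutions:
 f(b) = C3*exp(-2^(2/3)*3^(1/3)*b/2) + (C1*sin(2^(2/3)*3^(5/6)*b/4) + C2*cos(2^(2/3)*3^(5/6)*b/4))*exp(2^(2/3)*3^(1/3)*b/4)


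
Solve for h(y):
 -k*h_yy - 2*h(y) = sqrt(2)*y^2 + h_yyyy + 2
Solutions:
 h(y) = C1*exp(-sqrt(2)*y*sqrt(-k - sqrt(k^2 - 8))/2) + C2*exp(sqrt(2)*y*sqrt(-k - sqrt(k^2 - 8))/2) + C3*exp(-sqrt(2)*y*sqrt(-k + sqrt(k^2 - 8))/2) + C4*exp(sqrt(2)*y*sqrt(-k + sqrt(k^2 - 8))/2) + sqrt(2)*k/2 - sqrt(2)*y^2/2 - 1


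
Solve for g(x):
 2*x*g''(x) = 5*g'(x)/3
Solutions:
 g(x) = C1 + C2*x^(11/6)


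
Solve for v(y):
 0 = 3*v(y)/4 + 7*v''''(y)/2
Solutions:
 v(y) = (C1*sin(6^(1/4)*7^(3/4)*y/14) + C2*cos(6^(1/4)*7^(3/4)*y/14))*exp(-6^(1/4)*7^(3/4)*y/14) + (C3*sin(6^(1/4)*7^(3/4)*y/14) + C4*cos(6^(1/4)*7^(3/4)*y/14))*exp(6^(1/4)*7^(3/4)*y/14)


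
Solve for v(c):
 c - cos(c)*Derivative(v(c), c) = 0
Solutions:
 v(c) = C1 + Integral(c/cos(c), c)


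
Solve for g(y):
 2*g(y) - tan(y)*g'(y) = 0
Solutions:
 g(y) = C1*sin(y)^2


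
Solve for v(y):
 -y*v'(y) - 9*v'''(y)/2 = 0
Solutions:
 v(y) = C1 + Integral(C2*airyai(-6^(1/3)*y/3) + C3*airybi(-6^(1/3)*y/3), y)


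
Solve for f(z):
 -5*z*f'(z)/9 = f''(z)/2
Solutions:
 f(z) = C1 + C2*erf(sqrt(5)*z/3)


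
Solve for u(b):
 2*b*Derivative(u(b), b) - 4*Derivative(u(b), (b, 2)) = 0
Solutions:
 u(b) = C1 + C2*erfi(b/2)


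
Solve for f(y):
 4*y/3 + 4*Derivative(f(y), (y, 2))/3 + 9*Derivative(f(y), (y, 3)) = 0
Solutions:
 f(y) = C1 + C2*y + C3*exp(-4*y/27) - y^3/6 + 27*y^2/8


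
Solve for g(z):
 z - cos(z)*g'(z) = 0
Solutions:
 g(z) = C1 + Integral(z/cos(z), z)


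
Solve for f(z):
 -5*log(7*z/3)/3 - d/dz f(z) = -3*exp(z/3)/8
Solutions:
 f(z) = C1 - 5*z*log(z)/3 + 5*z*(-log(7) + 1 + log(3))/3 + 9*exp(z/3)/8


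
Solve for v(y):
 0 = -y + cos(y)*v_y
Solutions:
 v(y) = C1 + Integral(y/cos(y), y)


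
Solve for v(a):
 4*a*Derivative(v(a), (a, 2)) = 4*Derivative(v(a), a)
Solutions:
 v(a) = C1 + C2*a^2


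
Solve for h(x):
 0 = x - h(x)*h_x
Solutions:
 h(x) = -sqrt(C1 + x^2)
 h(x) = sqrt(C1 + x^2)


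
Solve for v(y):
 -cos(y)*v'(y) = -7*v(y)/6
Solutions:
 v(y) = C1*(sin(y) + 1)^(7/12)/(sin(y) - 1)^(7/12)


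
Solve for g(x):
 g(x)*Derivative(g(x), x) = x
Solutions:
 g(x) = -sqrt(C1 + x^2)
 g(x) = sqrt(C1 + x^2)


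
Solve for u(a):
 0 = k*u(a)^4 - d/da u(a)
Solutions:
 u(a) = (-1/(C1 + 3*a*k))^(1/3)
 u(a) = (-1/(C1 + a*k))^(1/3)*(-3^(2/3) - 3*3^(1/6)*I)/6
 u(a) = (-1/(C1 + a*k))^(1/3)*(-3^(2/3) + 3*3^(1/6)*I)/6


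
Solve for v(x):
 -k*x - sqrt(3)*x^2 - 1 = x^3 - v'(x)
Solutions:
 v(x) = C1 + k*x^2/2 + x^4/4 + sqrt(3)*x^3/3 + x


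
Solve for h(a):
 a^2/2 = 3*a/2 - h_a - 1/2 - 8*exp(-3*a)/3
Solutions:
 h(a) = C1 - a^3/6 + 3*a^2/4 - a/2 + 8*exp(-3*a)/9


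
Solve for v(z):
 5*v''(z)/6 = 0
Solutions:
 v(z) = C1 + C2*z


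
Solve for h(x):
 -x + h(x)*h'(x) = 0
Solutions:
 h(x) = -sqrt(C1 + x^2)
 h(x) = sqrt(C1 + x^2)


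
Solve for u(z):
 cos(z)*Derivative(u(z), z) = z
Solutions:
 u(z) = C1 + Integral(z/cos(z), z)


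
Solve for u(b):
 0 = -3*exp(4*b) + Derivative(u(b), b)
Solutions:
 u(b) = C1 + 3*exp(4*b)/4


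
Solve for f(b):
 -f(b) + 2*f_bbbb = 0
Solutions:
 f(b) = C1*exp(-2^(3/4)*b/2) + C2*exp(2^(3/4)*b/2) + C3*sin(2^(3/4)*b/2) + C4*cos(2^(3/4)*b/2)


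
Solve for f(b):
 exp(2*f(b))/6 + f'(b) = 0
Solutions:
 f(b) = log(-1/(C1 - b))/2 + log(3)/2
 f(b) = log(-sqrt(1/(C1 + b))) + log(3)/2


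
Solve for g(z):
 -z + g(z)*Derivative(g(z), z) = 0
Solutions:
 g(z) = -sqrt(C1 + z^2)
 g(z) = sqrt(C1 + z^2)


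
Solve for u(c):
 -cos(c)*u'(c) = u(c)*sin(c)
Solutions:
 u(c) = C1*cos(c)


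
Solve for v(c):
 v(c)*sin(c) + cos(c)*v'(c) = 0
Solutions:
 v(c) = C1*cos(c)


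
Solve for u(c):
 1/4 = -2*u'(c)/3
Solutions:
 u(c) = C1 - 3*c/8


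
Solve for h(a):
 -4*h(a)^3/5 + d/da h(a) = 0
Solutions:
 h(a) = -sqrt(10)*sqrt(-1/(C1 + 4*a))/2
 h(a) = sqrt(10)*sqrt(-1/(C1 + 4*a))/2


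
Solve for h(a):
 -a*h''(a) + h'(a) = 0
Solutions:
 h(a) = C1 + C2*a^2


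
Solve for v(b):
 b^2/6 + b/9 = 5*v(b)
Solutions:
 v(b) = b*(3*b + 2)/90


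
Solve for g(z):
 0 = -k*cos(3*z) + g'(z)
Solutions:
 g(z) = C1 + k*sin(3*z)/3


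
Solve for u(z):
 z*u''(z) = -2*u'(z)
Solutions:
 u(z) = C1 + C2/z


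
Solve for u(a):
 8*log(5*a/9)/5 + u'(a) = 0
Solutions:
 u(a) = C1 - 8*a*log(a)/5 - 8*a*log(5)/5 + 8*a/5 + 16*a*log(3)/5


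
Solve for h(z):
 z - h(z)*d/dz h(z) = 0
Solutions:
 h(z) = -sqrt(C1 + z^2)
 h(z) = sqrt(C1 + z^2)


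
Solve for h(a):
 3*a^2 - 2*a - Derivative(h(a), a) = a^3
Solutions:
 h(a) = C1 - a^4/4 + a^3 - a^2


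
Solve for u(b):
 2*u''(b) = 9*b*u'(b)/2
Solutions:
 u(b) = C1 + C2*erfi(3*sqrt(2)*b/4)


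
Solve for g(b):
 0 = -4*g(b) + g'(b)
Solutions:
 g(b) = C1*exp(4*b)


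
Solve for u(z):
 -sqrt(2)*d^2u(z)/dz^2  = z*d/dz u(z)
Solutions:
 u(z) = C1 + C2*erf(2^(1/4)*z/2)


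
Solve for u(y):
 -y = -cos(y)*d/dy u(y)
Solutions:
 u(y) = C1 + Integral(y/cos(y), y)


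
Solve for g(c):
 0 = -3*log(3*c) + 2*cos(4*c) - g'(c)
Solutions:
 g(c) = C1 - 3*c*log(c) - 3*c*log(3) + 3*c + sin(4*c)/2


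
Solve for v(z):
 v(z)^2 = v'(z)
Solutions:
 v(z) = -1/(C1 + z)


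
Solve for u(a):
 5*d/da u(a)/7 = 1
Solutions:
 u(a) = C1 + 7*a/5


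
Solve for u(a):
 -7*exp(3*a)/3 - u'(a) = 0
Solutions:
 u(a) = C1 - 7*exp(3*a)/9


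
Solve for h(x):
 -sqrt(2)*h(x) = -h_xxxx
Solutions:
 h(x) = C1*exp(-2^(1/8)*x) + C2*exp(2^(1/8)*x) + C3*sin(2^(1/8)*x) + C4*cos(2^(1/8)*x)


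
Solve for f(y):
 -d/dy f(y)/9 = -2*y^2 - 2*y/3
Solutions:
 f(y) = C1 + 6*y^3 + 3*y^2


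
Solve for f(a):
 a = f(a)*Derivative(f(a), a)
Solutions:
 f(a) = -sqrt(C1 + a^2)
 f(a) = sqrt(C1 + a^2)


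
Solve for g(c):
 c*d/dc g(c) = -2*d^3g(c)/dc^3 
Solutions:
 g(c) = C1 + Integral(C2*airyai(-2^(2/3)*c/2) + C3*airybi(-2^(2/3)*c/2), c)


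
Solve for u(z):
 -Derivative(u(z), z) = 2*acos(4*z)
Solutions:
 u(z) = C1 - 2*z*acos(4*z) + sqrt(1 - 16*z^2)/2


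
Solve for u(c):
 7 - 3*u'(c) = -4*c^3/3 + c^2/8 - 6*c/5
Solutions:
 u(c) = C1 + c^4/9 - c^3/72 + c^2/5 + 7*c/3


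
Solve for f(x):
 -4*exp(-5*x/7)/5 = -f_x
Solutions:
 f(x) = C1 - 28*exp(-5*x/7)/25


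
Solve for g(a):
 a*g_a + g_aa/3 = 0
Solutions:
 g(a) = C1 + C2*erf(sqrt(6)*a/2)


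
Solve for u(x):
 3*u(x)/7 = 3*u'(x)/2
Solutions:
 u(x) = C1*exp(2*x/7)


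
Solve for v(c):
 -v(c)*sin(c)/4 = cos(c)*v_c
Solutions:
 v(c) = C1*cos(c)^(1/4)


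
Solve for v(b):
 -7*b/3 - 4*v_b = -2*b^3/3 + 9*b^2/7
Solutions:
 v(b) = C1 + b^4/24 - 3*b^3/28 - 7*b^2/24


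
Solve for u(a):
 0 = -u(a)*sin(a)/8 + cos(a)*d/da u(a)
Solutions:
 u(a) = C1/cos(a)^(1/8)


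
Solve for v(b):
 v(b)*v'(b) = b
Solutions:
 v(b) = -sqrt(C1 + b^2)
 v(b) = sqrt(C1 + b^2)


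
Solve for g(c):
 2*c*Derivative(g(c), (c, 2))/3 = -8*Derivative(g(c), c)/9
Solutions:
 g(c) = C1 + C2/c^(1/3)


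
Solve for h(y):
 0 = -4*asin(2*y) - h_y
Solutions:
 h(y) = C1 - 4*y*asin(2*y) - 2*sqrt(1 - 4*y^2)


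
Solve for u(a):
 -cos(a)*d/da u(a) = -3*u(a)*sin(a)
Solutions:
 u(a) = C1/cos(a)^3


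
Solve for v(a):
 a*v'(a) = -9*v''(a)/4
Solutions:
 v(a) = C1 + C2*erf(sqrt(2)*a/3)


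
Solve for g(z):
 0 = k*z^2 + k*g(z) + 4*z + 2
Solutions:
 g(z) = (-k*z^2 - 4*z - 2)/k


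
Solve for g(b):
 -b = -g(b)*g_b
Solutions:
 g(b) = -sqrt(C1 + b^2)
 g(b) = sqrt(C1 + b^2)


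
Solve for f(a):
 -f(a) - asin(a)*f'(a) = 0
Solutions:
 f(a) = C1*exp(-Integral(1/asin(a), a))


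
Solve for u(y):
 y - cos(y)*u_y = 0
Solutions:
 u(y) = C1 + Integral(y/cos(y), y)


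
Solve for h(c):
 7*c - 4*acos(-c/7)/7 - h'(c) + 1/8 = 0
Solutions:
 h(c) = C1 + 7*c^2/2 - 4*c*acos(-c/7)/7 + c/8 - 4*sqrt(49 - c^2)/7


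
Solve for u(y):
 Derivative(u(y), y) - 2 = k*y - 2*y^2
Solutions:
 u(y) = C1 + k*y^2/2 - 2*y^3/3 + 2*y


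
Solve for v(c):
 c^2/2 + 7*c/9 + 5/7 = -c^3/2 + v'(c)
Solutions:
 v(c) = C1 + c^4/8 + c^3/6 + 7*c^2/18 + 5*c/7


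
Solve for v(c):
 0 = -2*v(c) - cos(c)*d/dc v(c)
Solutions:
 v(c) = C1*(sin(c) - 1)/(sin(c) + 1)


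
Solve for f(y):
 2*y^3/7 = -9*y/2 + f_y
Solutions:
 f(y) = C1 + y^4/14 + 9*y^2/4


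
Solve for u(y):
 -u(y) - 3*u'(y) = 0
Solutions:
 u(y) = C1*exp(-y/3)


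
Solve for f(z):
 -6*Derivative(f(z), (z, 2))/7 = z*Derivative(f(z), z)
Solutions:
 f(z) = C1 + C2*erf(sqrt(21)*z/6)


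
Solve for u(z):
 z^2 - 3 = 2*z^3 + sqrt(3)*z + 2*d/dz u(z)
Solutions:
 u(z) = C1 - z^4/4 + z^3/6 - sqrt(3)*z^2/4 - 3*z/2


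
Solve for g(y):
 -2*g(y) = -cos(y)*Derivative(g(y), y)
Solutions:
 g(y) = C1*(sin(y) + 1)/(sin(y) - 1)


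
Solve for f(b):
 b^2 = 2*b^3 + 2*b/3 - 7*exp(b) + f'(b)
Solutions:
 f(b) = C1 - b^4/2 + b^3/3 - b^2/3 + 7*exp(b)


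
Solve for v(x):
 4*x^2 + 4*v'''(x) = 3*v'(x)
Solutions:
 v(x) = C1 + C2*exp(-sqrt(3)*x/2) + C3*exp(sqrt(3)*x/2) + 4*x^3/9 + 32*x/9


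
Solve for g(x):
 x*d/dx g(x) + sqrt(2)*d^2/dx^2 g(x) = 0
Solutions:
 g(x) = C1 + C2*erf(2^(1/4)*x/2)


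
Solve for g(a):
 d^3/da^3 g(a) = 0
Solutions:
 g(a) = C1 + C2*a + C3*a^2


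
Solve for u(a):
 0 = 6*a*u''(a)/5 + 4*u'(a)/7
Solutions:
 u(a) = C1 + C2*a^(11/21)


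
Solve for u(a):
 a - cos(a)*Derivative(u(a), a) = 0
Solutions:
 u(a) = C1 + Integral(a/cos(a), a)


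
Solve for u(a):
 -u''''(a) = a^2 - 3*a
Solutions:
 u(a) = C1 + C2*a + C3*a^2 + C4*a^3 - a^6/360 + a^5/40


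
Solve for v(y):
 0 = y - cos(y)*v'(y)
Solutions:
 v(y) = C1 + Integral(y/cos(y), y)


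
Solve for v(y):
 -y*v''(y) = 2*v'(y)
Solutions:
 v(y) = C1 + C2/y


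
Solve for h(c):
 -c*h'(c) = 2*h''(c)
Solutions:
 h(c) = C1 + C2*erf(c/2)


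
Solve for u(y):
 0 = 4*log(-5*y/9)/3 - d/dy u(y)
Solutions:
 u(y) = C1 + 4*y*log(-y)/3 + 4*y*(-2*log(3) - 1 + log(5))/3


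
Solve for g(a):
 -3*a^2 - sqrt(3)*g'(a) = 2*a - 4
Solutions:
 g(a) = C1 - sqrt(3)*a^3/3 - sqrt(3)*a^2/3 + 4*sqrt(3)*a/3


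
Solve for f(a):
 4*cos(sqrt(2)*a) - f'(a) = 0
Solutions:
 f(a) = C1 + 2*sqrt(2)*sin(sqrt(2)*a)


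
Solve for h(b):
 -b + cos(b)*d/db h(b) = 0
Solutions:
 h(b) = C1 + Integral(b/cos(b), b)


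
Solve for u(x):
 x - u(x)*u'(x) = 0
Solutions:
 u(x) = -sqrt(C1 + x^2)
 u(x) = sqrt(C1 + x^2)


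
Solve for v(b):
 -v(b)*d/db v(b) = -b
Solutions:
 v(b) = -sqrt(C1 + b^2)
 v(b) = sqrt(C1 + b^2)


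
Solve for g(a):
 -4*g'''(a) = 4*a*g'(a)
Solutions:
 g(a) = C1 + Integral(C2*airyai(-a) + C3*airybi(-a), a)


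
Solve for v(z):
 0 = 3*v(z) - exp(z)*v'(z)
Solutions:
 v(z) = C1*exp(-3*exp(-z))


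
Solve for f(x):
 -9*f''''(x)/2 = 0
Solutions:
 f(x) = C1 + C2*x + C3*x^2 + C4*x^3


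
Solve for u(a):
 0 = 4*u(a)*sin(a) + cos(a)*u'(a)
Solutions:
 u(a) = C1*cos(a)^4


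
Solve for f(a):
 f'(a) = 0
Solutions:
 f(a) = C1


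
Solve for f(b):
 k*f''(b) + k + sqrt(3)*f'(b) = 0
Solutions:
 f(b) = C1 + C2*exp(-sqrt(3)*b/k) - sqrt(3)*b*k/3


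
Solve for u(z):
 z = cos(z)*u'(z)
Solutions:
 u(z) = C1 + Integral(z/cos(z), z)


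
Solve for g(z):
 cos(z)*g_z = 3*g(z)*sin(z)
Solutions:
 g(z) = C1/cos(z)^3


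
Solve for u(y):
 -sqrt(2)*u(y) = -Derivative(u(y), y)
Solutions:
 u(y) = C1*exp(sqrt(2)*y)


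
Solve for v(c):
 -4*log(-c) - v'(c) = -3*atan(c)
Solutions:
 v(c) = C1 - 4*c*log(-c) + 3*c*atan(c) + 4*c - 3*log(c^2 + 1)/2


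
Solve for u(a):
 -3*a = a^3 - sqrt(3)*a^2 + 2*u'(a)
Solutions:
 u(a) = C1 - a^4/8 + sqrt(3)*a^3/6 - 3*a^2/4


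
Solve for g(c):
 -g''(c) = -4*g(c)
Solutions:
 g(c) = C1*exp(-2*c) + C2*exp(2*c)


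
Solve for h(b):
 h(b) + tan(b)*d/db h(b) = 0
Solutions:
 h(b) = C1/sin(b)


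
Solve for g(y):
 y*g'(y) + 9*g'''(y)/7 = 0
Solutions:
 g(y) = C1 + Integral(C2*airyai(-21^(1/3)*y/3) + C3*airybi(-21^(1/3)*y/3), y)


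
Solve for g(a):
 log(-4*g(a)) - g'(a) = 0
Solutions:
 -Integral(1/(log(-_y) + 2*log(2)), (_y, g(a))) = C1 - a


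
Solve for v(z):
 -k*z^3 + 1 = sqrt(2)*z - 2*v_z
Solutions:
 v(z) = C1 + k*z^4/8 + sqrt(2)*z^2/4 - z/2


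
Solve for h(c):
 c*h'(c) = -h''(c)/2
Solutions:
 h(c) = C1 + C2*erf(c)


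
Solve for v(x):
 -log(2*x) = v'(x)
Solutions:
 v(x) = C1 - x*log(x) - x*log(2) + x


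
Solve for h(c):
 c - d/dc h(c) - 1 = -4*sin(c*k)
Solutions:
 h(c) = C1 + c^2/2 - c - 4*cos(c*k)/k


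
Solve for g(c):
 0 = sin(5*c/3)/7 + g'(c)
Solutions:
 g(c) = C1 + 3*cos(5*c/3)/35


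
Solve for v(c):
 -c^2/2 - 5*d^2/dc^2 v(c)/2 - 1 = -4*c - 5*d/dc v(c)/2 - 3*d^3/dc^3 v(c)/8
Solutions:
 v(c) = C1 + C2*exp(2*c*(5 - sqrt(10))/3) + C3*exp(2*c*(sqrt(10) + 5)/3) + c^3/15 - 3*c^2/5 - 43*c/50
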